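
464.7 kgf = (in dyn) 4.557e+08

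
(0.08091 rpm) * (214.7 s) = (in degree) 104.2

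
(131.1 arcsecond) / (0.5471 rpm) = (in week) 1.834e-08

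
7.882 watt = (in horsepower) 0.01057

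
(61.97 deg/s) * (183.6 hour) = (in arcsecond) 1.475e+11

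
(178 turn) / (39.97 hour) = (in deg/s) 0.4453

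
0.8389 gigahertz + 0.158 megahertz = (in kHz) 8.391e+05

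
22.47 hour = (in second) 8.089e+04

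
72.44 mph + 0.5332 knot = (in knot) 63.48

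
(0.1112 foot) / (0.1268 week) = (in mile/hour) 9.886e-07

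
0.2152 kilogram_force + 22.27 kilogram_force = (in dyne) 2.205e+07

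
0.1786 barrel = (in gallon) 7.501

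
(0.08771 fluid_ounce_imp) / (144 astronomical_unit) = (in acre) 2.859e-23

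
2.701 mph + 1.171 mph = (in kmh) 6.231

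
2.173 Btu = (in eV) 1.431e+22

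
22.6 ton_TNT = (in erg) 9.456e+17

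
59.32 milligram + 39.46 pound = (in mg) 1.79e+07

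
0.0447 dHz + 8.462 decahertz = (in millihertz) 8.462e+04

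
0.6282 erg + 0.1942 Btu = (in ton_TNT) 4.897e-08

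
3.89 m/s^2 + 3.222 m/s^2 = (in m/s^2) 7.112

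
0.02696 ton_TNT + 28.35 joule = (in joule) 1.128e+08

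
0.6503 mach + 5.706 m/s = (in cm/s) 2.271e+04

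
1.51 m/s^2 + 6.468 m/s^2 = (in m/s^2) 7.978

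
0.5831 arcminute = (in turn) 2.7e-05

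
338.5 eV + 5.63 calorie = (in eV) 1.47e+20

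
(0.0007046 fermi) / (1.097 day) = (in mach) 2.183e-26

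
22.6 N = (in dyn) 2.26e+06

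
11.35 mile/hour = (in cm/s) 507.4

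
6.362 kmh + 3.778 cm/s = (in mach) 0.005301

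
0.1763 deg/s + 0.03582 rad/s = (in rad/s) 0.0389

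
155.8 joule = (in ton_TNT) 3.724e-08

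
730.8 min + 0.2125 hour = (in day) 0.5164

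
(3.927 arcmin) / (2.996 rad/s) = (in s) 0.0003813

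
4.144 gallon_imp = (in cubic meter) 0.01884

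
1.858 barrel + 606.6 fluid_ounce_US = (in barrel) 1.971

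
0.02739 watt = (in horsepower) 3.673e-05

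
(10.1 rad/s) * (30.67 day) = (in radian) 2.676e+07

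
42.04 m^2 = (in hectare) 0.004204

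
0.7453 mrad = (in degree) 0.0427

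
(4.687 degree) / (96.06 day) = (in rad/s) 9.856e-09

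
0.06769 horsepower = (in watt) 50.48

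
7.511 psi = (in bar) 0.5179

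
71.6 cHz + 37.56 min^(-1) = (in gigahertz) 1.342e-09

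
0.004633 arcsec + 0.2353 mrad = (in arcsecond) 48.54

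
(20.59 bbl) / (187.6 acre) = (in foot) 1.415e-05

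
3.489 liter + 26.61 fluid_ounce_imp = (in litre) 4.245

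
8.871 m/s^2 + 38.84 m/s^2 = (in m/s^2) 47.71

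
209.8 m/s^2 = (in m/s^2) 209.8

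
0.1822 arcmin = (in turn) 8.435e-06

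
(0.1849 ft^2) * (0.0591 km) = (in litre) 1015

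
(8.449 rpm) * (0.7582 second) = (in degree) 38.44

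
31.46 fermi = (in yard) 3.441e-14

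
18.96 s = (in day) 0.0002194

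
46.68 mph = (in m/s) 20.87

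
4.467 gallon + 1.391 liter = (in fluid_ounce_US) 618.8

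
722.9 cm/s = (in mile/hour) 16.17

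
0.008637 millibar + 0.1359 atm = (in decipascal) 1.377e+05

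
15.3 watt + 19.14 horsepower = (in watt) 1.429e+04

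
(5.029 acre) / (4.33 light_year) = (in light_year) 5.251e-29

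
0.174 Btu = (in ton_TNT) 4.388e-08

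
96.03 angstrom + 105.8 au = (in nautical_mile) 8.546e+09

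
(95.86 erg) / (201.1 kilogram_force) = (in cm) 4.861e-07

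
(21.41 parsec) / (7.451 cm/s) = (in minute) 1.478e+17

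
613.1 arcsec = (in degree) 0.1703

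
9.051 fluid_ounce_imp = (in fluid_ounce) 8.696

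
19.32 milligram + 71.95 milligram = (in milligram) 91.27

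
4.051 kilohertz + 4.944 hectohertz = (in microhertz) 4.545e+09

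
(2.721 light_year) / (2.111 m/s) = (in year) 3.867e+08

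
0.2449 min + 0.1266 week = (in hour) 21.27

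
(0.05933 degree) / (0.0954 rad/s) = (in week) 1.795e-08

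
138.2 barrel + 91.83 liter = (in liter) 2.206e+04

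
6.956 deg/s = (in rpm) 1.159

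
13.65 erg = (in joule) 1.365e-06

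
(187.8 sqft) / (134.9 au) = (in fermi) 864.5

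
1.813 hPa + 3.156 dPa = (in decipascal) 1816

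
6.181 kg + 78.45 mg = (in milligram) 6.181e+06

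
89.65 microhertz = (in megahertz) 8.965e-11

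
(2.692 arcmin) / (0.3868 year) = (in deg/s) 3.678e-09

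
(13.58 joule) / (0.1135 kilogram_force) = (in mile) 0.007581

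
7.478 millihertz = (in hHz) 7.478e-05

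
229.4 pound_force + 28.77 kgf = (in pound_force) 292.8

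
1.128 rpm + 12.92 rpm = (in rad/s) 1.471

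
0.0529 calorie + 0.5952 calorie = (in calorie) 0.6481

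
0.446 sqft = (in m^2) 0.04143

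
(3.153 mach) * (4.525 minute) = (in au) 1.948e-06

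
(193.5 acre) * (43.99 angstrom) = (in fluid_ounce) 116.5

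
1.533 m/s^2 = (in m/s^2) 1.533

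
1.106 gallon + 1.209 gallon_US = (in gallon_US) 2.315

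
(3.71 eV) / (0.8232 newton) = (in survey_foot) 2.369e-18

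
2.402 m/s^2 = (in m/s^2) 2.402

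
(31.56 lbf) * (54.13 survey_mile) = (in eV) 7.633e+25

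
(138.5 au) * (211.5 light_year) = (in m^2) 4.146e+31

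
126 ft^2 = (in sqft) 126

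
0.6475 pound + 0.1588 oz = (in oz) 10.52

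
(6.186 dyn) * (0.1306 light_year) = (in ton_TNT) 18.27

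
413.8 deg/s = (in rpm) 68.97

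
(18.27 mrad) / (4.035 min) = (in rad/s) 7.546e-05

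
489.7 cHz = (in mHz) 4897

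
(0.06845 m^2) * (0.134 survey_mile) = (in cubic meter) 14.76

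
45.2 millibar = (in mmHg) 33.9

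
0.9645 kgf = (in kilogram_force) 0.9645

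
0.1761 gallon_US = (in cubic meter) 0.0006666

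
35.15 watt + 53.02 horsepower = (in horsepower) 53.07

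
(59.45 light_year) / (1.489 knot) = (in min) 1.224e+16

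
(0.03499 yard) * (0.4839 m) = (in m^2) 0.01548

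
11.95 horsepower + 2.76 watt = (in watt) 8914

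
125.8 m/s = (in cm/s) 1.258e+04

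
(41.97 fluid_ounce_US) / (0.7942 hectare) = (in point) 0.000443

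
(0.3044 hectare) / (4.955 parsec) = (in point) 5.644e-11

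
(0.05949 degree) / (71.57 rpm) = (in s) 0.0001385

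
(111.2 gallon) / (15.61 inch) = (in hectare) 0.0001062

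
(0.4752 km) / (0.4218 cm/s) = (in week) 0.1863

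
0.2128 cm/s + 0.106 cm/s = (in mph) 0.007131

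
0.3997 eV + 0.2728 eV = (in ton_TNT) 2.575e-29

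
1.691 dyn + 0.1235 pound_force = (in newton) 0.5494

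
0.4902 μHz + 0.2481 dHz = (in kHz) 2.481e-05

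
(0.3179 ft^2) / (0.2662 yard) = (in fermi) 1.213e+14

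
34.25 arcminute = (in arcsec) 2055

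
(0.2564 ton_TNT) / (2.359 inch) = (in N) 1.79e+10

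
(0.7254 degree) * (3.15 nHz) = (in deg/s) 2.285e-09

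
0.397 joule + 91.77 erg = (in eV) 2.478e+18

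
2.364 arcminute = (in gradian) 0.04378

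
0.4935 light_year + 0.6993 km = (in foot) 1.532e+16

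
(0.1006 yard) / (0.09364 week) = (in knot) 3.157e-06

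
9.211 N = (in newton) 9.211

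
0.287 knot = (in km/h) 0.5315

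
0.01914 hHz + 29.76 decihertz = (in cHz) 489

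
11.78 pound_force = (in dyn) 5.24e+06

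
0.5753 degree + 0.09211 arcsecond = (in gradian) 0.6393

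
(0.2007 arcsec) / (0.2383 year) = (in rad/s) 1.295e-13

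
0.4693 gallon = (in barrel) 0.01117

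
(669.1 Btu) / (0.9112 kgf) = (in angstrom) 7.9e+14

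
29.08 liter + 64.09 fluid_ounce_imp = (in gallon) 8.163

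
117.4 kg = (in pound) 258.8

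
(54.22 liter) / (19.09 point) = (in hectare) 0.0008051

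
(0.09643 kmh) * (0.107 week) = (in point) 4.914e+06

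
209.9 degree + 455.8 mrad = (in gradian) 262.2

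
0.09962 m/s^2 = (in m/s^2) 0.09962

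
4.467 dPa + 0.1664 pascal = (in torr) 0.004599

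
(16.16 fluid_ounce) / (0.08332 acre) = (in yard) 1.55e-06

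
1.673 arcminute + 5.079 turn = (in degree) 1828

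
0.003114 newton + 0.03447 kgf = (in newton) 0.3411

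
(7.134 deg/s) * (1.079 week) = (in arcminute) 2.793e+08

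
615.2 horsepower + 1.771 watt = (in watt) 4.588e+05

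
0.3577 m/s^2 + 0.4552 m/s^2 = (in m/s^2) 0.8129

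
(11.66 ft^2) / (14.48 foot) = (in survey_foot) 0.8052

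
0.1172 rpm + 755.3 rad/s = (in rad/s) 755.3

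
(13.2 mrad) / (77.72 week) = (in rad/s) 2.808e-10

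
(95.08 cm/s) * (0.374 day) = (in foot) 1.008e+05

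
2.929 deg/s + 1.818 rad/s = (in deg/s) 107.1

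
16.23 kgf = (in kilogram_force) 16.23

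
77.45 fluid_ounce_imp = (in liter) 2.201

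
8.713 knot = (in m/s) 4.482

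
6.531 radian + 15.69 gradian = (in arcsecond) 1.398e+06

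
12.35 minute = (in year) 2.35e-05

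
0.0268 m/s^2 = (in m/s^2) 0.0268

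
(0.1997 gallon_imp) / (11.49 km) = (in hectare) 7.901e-12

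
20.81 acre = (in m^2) 8.422e+04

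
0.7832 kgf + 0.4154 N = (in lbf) 1.82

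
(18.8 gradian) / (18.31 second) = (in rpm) 0.154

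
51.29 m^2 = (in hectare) 0.005129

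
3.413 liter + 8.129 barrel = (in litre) 1296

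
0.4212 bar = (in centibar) 42.12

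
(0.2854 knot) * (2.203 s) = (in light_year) 3.419e-17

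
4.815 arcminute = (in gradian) 0.08917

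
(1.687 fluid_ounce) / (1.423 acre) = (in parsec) 2.808e-25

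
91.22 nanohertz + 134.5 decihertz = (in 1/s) 13.45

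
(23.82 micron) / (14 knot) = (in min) 5.512e-08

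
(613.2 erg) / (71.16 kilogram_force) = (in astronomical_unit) 5.874e-19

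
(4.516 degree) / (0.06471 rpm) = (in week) 1.923e-05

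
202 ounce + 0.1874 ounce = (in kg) 5.732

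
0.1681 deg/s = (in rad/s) 0.002934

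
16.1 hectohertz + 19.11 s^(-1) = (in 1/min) 9.775e+04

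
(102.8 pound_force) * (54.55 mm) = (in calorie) 5.962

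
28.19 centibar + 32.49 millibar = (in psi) 4.56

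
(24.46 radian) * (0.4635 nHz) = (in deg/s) 6.496e-07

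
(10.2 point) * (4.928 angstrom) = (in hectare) 1.773e-16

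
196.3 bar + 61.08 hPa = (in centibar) 1.964e+04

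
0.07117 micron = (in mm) 7.117e-05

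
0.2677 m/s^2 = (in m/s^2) 0.2677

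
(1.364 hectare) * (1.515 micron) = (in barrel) 0.13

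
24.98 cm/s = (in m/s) 0.2498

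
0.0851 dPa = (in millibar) 8.51e-05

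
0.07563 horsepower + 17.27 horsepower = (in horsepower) 17.35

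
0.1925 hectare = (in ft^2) 2.072e+04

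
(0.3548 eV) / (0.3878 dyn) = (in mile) 9.108e-18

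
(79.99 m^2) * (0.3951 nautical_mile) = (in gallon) 1.546e+07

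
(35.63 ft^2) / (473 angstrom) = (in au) 0.0004678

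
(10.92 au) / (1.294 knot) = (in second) 2.454e+12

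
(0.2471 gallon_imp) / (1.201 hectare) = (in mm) 9.353e-05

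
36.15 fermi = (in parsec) 1.172e-30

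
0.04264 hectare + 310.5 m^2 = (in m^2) 736.9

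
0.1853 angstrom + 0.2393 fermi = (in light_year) 1.959e-27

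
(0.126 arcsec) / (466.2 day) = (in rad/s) 1.517e-14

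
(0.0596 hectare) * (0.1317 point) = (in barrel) 0.1742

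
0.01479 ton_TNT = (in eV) 3.862e+26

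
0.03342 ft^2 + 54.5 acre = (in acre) 54.5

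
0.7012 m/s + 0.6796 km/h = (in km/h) 3.204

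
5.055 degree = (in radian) 0.08823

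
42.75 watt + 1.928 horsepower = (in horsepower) 1.985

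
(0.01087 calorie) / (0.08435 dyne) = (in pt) 1.528e+08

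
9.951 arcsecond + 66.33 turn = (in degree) 2.388e+04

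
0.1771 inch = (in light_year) 4.755e-19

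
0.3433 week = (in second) 2.076e+05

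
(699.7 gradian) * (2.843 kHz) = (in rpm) 2.984e+05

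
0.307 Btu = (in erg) 3.239e+09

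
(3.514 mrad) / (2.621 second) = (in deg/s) 0.07682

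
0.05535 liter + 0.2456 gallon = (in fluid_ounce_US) 33.31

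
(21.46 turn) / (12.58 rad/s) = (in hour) 0.002977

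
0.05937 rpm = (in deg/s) 0.3562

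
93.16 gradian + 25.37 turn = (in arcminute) 5.53e+05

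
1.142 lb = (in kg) 0.518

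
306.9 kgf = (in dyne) 3.01e+08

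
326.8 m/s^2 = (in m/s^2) 326.8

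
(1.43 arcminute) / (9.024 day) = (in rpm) 5.095e-09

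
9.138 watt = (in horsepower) 0.01225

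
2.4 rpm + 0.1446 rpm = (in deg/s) 15.27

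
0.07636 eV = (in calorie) 2.924e-21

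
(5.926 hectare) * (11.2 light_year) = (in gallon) 1.659e+24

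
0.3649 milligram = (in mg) 0.3649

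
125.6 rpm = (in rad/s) 13.15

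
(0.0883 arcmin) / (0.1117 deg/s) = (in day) 1.525e-07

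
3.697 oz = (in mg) 1.048e+05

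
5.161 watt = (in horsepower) 0.006921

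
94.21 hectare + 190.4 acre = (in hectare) 171.3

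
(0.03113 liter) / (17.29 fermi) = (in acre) 4.449e+05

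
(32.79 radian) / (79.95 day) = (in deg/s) 0.000272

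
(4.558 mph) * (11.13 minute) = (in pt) 3.857e+06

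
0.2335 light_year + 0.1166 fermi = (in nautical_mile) 1.193e+12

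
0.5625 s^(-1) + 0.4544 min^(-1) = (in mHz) 570.1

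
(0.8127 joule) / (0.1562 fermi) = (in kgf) 5.306e+14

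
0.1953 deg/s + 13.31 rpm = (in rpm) 13.34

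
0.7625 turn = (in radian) 4.791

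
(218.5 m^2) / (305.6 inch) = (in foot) 92.35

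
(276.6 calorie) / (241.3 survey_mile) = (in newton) 0.00298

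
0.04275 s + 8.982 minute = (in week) 0.0008911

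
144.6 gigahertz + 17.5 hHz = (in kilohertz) 1.446e+08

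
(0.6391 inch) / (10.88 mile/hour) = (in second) 0.003338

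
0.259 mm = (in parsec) 8.394e-21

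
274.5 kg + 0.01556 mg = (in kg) 274.5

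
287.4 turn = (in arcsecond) 3.725e+08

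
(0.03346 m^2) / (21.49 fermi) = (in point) 4.414e+15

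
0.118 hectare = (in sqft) 1.27e+04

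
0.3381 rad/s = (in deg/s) 19.37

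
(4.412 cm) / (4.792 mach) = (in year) 8.574e-13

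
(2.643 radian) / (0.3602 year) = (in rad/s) 2.327e-07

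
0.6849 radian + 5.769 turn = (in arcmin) 1.27e+05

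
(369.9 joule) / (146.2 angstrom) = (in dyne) 2.53e+15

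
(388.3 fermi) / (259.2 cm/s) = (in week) 2.477e-19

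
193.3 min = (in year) 0.0003678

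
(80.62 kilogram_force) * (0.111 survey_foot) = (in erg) 2.675e+08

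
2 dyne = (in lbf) 4.496e-06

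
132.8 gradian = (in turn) 0.332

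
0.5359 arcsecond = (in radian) 2.598e-06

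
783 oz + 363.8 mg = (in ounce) 783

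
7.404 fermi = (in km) 7.404e-18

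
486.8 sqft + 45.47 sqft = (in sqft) 532.3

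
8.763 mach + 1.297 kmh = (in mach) 8.764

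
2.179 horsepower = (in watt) 1625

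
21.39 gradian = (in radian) 0.336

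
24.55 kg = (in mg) 2.455e+07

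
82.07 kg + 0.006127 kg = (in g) 8.208e+04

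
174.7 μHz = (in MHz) 1.747e-10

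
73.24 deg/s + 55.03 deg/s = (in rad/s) 2.239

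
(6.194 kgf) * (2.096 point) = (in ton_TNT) 1.073e-11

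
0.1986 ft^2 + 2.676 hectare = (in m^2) 2.676e+04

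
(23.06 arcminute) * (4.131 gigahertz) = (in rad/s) 2.771e+07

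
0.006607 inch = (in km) 1.678e-07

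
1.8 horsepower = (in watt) 1342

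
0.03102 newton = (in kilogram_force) 0.003163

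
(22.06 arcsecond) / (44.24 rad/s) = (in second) 2.417e-06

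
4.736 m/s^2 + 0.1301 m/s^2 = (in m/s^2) 4.866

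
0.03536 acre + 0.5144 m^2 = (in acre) 0.03549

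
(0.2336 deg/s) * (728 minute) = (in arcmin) 6.122e+05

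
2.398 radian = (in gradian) 152.7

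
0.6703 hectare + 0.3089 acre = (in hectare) 0.7953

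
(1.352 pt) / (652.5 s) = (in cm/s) 7.31e-05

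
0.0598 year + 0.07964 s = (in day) 21.83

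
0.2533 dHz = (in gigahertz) 2.533e-11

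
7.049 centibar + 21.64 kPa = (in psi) 4.161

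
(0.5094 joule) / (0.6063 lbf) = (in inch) 7.436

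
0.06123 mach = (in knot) 40.53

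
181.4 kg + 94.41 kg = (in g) 2.758e+05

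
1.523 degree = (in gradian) 1.692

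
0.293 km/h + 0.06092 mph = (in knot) 0.2111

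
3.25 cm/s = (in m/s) 0.0325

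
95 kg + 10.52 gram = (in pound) 209.5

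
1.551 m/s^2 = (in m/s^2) 1.551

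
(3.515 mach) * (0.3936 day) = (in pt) 1.154e+11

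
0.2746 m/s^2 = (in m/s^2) 0.2746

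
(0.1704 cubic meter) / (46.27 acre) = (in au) 6.083e-18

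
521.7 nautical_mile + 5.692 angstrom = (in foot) 3.17e+06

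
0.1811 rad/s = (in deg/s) 10.38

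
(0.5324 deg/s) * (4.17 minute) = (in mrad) 2325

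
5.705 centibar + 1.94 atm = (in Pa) 2.023e+05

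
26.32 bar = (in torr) 1.974e+04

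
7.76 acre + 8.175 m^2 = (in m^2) 3.141e+04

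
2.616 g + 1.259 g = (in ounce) 0.1367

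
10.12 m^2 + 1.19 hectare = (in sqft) 1.282e+05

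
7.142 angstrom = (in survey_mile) 4.438e-13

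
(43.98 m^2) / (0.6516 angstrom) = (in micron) 6.75e+17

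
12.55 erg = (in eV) 7.833e+12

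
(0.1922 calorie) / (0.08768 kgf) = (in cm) 93.52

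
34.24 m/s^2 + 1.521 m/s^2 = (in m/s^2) 35.76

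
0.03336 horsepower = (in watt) 24.88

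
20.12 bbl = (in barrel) 20.12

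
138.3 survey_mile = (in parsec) 7.213e-12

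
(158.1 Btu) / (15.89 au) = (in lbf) 1.578e-08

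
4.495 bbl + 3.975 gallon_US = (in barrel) 4.59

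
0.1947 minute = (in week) 1.932e-05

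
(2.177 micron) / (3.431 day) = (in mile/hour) 1.643e-11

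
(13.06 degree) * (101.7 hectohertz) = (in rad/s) 2318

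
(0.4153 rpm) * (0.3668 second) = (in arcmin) 54.84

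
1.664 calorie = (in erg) 6.962e+07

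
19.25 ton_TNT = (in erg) 8.054e+17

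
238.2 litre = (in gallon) 62.93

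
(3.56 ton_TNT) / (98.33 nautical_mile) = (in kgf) 8341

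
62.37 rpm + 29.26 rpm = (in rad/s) 9.595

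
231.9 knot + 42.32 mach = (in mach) 42.67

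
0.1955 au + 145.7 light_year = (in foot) 4.522e+18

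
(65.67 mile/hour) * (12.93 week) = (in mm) 2.296e+11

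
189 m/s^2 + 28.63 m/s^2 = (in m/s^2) 217.6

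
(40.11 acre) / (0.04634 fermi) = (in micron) 3.503e+27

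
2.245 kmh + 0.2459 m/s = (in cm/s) 86.95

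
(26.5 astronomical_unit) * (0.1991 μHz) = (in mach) 2318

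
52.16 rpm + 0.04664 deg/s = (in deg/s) 313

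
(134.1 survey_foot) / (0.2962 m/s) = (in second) 138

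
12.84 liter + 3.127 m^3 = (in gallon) 829.5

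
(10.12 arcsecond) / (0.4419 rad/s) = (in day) 1.285e-09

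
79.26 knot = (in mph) 91.21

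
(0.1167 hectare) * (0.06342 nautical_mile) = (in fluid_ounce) 4.635e+09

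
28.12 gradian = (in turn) 0.0703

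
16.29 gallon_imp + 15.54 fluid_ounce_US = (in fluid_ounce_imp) 2623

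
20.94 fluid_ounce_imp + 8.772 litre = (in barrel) 0.05892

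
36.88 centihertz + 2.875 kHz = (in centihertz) 2.875e+05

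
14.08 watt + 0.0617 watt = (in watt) 14.14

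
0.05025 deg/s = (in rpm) 0.008375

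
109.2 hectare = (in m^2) 1.092e+06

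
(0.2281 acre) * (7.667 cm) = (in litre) 7.077e+04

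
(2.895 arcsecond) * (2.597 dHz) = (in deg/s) 0.0002088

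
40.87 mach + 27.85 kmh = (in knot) 2.707e+04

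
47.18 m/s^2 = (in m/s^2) 47.18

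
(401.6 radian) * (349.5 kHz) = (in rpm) 1.34e+09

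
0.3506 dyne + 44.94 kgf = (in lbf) 99.08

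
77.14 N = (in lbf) 17.34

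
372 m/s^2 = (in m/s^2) 372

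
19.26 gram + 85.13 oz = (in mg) 2.433e+06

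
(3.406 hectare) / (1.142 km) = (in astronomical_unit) 1.994e-10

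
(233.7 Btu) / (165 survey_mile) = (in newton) 0.9285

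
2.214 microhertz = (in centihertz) 0.0002214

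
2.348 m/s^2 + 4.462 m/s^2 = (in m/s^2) 6.81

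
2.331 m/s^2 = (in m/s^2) 2.331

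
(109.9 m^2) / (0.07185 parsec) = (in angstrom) 0.0004957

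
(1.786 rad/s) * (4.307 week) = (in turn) 7.404e+05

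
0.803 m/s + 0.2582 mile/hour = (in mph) 2.054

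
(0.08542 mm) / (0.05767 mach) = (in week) 7.193e-12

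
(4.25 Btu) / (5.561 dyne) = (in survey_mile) 5.01e+04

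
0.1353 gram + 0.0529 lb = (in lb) 0.0532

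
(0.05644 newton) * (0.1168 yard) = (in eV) 3.762e+16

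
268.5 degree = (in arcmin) 1.611e+04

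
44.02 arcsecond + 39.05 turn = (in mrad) 2.454e+05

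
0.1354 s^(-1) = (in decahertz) 0.01354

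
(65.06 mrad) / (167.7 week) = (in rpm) 6.125e-09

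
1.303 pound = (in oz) 20.85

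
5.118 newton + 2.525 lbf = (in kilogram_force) 1.667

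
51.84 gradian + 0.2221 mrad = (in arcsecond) 1.68e+05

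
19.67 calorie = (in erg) 8.23e+08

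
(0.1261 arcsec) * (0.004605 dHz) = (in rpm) 2.688e-09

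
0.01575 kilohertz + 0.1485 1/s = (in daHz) 1.59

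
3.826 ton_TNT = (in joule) 1.601e+10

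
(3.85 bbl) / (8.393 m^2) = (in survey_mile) 4.532e-05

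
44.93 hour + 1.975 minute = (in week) 0.2676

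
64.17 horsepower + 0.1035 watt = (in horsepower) 64.17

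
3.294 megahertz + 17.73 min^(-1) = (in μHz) 3.294e+12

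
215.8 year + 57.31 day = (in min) 1.135e+08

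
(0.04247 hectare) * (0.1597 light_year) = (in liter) 6.417e+20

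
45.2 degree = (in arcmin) 2712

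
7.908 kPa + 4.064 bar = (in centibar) 414.3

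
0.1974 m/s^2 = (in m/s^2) 0.1974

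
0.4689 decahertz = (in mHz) 4689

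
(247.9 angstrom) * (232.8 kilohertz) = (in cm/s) 0.5771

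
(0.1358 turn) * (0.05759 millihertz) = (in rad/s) 4.914e-05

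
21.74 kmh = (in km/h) 21.74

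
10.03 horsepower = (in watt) 7479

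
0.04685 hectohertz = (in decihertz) 46.85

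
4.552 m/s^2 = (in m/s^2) 4.552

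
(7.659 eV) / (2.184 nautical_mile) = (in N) 3.034e-22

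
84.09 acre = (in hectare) 34.03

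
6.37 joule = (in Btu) 0.006038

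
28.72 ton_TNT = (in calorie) 2.872e+10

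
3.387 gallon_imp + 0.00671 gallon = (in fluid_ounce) 521.5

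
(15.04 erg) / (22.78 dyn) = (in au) 4.413e-14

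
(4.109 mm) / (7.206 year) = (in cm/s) 1.808e-09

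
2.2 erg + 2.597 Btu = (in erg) 2.74e+10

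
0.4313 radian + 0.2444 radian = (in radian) 0.6757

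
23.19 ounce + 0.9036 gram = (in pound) 1.451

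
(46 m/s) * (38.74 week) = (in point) 3.055e+12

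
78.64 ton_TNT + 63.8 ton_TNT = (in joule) 5.96e+11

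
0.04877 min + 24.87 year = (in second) 7.843e+08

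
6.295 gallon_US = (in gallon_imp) 5.242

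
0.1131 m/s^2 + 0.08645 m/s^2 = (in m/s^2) 0.1996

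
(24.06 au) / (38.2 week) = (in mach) 457.5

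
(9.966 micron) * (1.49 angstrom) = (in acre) 3.669e-19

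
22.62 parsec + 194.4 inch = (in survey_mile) 4.337e+14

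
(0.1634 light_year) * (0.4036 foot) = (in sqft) 2.047e+15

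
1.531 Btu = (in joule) 1615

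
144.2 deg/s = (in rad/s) 2.517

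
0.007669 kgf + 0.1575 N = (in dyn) 2.327e+04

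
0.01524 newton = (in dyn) 1524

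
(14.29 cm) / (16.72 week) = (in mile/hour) 3.161e-08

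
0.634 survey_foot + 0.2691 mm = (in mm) 193.5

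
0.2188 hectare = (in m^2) 2188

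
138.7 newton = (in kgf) 14.14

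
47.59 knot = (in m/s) 24.48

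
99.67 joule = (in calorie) 23.82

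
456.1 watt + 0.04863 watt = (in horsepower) 0.6117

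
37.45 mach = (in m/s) 1.275e+04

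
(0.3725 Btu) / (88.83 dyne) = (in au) 2.957e-06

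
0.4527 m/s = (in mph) 1.013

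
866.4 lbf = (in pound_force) 866.4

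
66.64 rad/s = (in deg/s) 3818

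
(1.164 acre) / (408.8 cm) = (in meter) 1152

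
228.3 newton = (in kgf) 23.28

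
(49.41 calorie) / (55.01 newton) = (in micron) 3.758e+06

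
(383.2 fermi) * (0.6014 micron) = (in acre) 5.695e-23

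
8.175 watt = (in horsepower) 0.01096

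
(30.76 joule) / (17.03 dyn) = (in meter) 1.806e+05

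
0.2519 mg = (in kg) 2.519e-07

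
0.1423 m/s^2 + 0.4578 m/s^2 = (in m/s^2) 0.6001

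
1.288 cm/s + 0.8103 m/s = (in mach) 0.002418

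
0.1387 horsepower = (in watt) 103.4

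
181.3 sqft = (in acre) 0.004162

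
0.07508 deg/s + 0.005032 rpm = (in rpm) 0.01755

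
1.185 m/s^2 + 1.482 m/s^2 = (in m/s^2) 2.667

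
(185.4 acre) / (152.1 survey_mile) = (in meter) 3.065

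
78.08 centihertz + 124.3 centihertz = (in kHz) 0.002024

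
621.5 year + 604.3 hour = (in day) 2.269e+05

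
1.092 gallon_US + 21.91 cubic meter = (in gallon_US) 5789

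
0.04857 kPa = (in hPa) 0.4857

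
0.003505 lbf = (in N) 0.01559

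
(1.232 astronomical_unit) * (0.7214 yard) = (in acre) 3.004e+07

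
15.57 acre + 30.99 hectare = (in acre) 92.15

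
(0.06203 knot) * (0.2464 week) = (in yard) 5201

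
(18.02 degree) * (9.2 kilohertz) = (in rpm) 2.763e+04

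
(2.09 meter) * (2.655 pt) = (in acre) 4.837e-07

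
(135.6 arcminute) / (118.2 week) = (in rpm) 5.269e-09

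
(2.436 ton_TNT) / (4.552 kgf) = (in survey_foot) 7.491e+08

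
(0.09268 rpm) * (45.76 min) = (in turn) 4.241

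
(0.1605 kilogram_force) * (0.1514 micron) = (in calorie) 5.695e-08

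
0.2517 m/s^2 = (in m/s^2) 0.2517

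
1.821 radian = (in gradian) 115.9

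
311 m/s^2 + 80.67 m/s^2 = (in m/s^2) 391.7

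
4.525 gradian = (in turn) 0.01131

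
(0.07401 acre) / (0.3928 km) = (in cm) 76.25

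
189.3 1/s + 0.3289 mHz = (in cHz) 1.893e+04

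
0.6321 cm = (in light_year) 6.681e-19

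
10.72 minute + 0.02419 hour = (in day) 0.008452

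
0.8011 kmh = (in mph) 0.4978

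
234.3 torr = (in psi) 4.531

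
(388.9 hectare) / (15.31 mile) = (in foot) 517.8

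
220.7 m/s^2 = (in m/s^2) 220.7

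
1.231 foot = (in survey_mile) 0.0002331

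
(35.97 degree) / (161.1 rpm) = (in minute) 0.0006202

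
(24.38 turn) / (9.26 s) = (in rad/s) 16.54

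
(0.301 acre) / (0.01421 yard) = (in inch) 3.691e+06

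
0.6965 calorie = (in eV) 1.819e+19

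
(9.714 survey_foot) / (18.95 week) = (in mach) 7.587e-10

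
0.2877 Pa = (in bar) 2.877e-06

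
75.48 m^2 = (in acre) 0.01865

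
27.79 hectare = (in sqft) 2.991e+06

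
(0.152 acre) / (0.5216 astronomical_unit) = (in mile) 4.898e-12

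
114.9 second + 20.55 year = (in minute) 1.08e+07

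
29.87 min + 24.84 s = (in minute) 30.28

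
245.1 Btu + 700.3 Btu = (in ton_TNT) 0.0002384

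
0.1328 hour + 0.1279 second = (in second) 478.2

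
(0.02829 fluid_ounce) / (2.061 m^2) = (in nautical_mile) 2.192e-10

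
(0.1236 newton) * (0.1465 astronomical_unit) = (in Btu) 2.567e+06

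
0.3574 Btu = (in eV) 2.354e+21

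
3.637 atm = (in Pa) 3.685e+05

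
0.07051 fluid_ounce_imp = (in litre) 0.002003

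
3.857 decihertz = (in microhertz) 3.857e+05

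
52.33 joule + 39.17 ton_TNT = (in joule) 1.639e+11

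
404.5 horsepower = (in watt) 3.016e+05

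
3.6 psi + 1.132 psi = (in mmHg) 244.7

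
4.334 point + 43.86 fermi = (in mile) 9.5e-07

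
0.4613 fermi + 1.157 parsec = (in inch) 1.406e+18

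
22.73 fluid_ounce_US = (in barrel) 0.004228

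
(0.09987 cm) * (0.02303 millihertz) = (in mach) 6.755e-11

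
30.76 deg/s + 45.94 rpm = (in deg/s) 306.4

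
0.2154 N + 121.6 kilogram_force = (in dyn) 1.193e+08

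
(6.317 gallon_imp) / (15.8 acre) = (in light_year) 4.747e-23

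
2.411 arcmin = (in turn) 0.0001116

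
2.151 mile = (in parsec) 1.122e-13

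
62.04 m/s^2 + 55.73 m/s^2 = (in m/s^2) 117.8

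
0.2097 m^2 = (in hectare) 2.097e-05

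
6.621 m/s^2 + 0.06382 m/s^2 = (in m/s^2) 6.685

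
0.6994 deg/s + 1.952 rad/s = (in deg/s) 112.5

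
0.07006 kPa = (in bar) 0.0007006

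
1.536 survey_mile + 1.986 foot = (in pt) 7.009e+06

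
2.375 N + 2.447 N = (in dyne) 4.822e+05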